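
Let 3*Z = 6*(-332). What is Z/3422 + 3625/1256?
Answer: 5785383/2149016 ≈ 2.6921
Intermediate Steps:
Z = -664 (Z = (6*(-332))/3 = (⅓)*(-1992) = -664)
Z/3422 + 3625/1256 = -664/3422 + 3625/1256 = -664*1/3422 + 3625*(1/1256) = -332/1711 + 3625/1256 = 5785383/2149016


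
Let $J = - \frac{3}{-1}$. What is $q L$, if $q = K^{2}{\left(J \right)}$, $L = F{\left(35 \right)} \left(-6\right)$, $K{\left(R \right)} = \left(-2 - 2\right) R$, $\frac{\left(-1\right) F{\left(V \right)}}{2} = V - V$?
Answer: $0$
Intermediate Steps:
$F{\left(V \right)} = 0$ ($F{\left(V \right)} = - 2 \left(V - V\right) = \left(-2\right) 0 = 0$)
$J = 3$ ($J = \left(-3\right) \left(-1\right) = 3$)
$K{\left(R \right)} = - 4 R$ ($K{\left(R \right)} = \left(-2 - 2\right) R = - 4 R$)
$L = 0$ ($L = 0 \left(-6\right) = 0$)
$q = 144$ ($q = \left(\left(-4\right) 3\right)^{2} = \left(-12\right)^{2} = 144$)
$q L = 144 \cdot 0 = 0$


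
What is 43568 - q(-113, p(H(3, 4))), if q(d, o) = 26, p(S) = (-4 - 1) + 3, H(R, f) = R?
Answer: 43542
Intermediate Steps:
p(S) = -2 (p(S) = -5 + 3 = -2)
43568 - q(-113, p(H(3, 4))) = 43568 - 1*26 = 43568 - 26 = 43542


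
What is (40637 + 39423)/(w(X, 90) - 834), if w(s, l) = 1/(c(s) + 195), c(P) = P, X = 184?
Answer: -6068548/63217 ≈ -95.995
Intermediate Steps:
w(s, l) = 1/(195 + s) (w(s, l) = 1/(s + 195) = 1/(195 + s))
(40637 + 39423)/(w(X, 90) - 834) = (40637 + 39423)/(1/(195 + 184) - 834) = 80060/(1/379 - 834) = 80060/(-316085/379) = 80060*(-379/316085) = -6068548/63217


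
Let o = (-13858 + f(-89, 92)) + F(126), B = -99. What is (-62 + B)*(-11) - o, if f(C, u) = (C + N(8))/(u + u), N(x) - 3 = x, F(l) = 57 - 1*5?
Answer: 1433123/92 ≈ 15577.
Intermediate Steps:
F(l) = 52 (F(l) = 57 - 5 = 52)
N(x) = 3 + x
f(C, u) = (11 + C)/(2*u) (f(C, u) = (C + (3 + 8))/(u + u) = (C + 11)/((2*u)) = (11 + C)*(1/(2*u)) = (11 + C)/(2*u))
o = -1270191/92 (o = (-13858 + (½)*(11 - 89)/92) + 52 = (-13858 + (½)*(1/92)*(-78)) + 52 = (-13858 - 39/92) + 52 = -1274975/92 + 52 = -1270191/92 ≈ -13806.)
(-62 + B)*(-11) - o = (-62 - 99)*(-11) - 1*(-1270191/92) = -161*(-11) + 1270191/92 = 1771 + 1270191/92 = 1433123/92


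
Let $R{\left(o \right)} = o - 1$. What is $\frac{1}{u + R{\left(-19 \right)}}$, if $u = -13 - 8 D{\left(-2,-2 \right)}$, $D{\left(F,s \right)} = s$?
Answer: $- \frac{1}{17} \approx -0.058824$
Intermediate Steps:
$R{\left(o \right)} = -1 + o$
$u = 3$ ($u = -13 - -16 = -13 + 16 = 3$)
$\frac{1}{u + R{\left(-19 \right)}} = \frac{1}{3 - 20} = \frac{1}{-17} = - \frac{1}{17}$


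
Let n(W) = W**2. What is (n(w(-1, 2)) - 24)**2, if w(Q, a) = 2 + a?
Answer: 64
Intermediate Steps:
(n(w(-1, 2)) - 24)**2 = ((2 + 2)**2 - 24)**2 = (4**2 - 24)**2 = (16 - 24)**2 = (-8)**2 = 64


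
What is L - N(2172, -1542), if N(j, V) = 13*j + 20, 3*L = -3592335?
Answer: -1225701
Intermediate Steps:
L = -1197445 (L = (1/3)*(-3592335) = -1197445)
N(j, V) = 20 + 13*j
L - N(2172, -1542) = -1197445 - (20 + 13*2172) = -1197445 - (20 + 28236) = -1197445 - 1*28256 = -1197445 - 28256 = -1225701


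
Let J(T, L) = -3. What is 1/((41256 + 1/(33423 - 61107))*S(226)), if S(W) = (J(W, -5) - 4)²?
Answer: 27684/55964424047 ≈ 4.9467e-7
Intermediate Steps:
S(W) = 49 (S(W) = (-3 - 4)² = (-7)² = 49)
1/((41256 + 1/(33423 - 61107))*S(226)) = 1/((41256 + 1/(33423 - 61107))*49) = (1/49)/(41256 + 1/(-27684)) = (1/49)/(41256 - 1/27684) = (1/49)/(1142131103/27684) = (27684/1142131103)*(1/49) = 27684/55964424047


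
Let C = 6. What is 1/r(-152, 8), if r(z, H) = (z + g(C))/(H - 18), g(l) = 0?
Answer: 5/76 ≈ 0.065789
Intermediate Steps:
r(z, H) = z/(-18 + H) (r(z, H) = (z + 0)/(H - 18) = z/(-18 + H))
1/r(-152, 8) = 1/(-152/(-18 + 8)) = 1/(-152/(-10)) = 1/(-152*(-⅒)) = 1/(76/5) = 5/76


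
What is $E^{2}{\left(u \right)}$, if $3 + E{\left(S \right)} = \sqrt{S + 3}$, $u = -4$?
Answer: $\left(3 - i\right)^{2} \approx 8.0 - 6.0 i$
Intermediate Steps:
$E{\left(S \right)} = -3 + \sqrt{3 + S}$ ($E{\left(S \right)} = -3 + \sqrt{S + 3} = -3 + \sqrt{3 + S}$)
$E^{2}{\left(u \right)} = \left(-3 + \sqrt{3 - 4}\right)^{2} = \left(-3 + \sqrt{-1}\right)^{2} = \left(-3 + i\right)^{2}$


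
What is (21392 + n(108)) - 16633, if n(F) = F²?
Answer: 16423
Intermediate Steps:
(21392 + n(108)) - 16633 = (21392 + 108²) - 16633 = (21392 + 11664) - 16633 = 33056 - 16633 = 16423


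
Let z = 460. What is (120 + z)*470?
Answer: 272600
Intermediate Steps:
(120 + z)*470 = (120 + 460)*470 = 580*470 = 272600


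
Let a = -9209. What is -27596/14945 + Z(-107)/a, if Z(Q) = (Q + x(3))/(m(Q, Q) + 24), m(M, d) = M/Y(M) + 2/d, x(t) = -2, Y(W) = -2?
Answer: -4213406855614/2282018241405 ≈ -1.8464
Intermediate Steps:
m(M, d) = 2/d - M/2 (m(M, d) = M/(-2) + 2/d = M*(-½) + 2/d = -M/2 + 2/d = 2/d - M/2)
Z(Q) = (-2 + Q)/(24 + 2/Q - Q/2) (Z(Q) = (Q - 2)/((2/Q - Q/2) + 24) = (-2 + Q)/(24 + 2/Q - Q/2))
-27596/14945 + Z(-107)/a = -27596/14945 + (2*(-107)*(-2 - 107)/(4 - 1*(-107)² + 48*(-107)))/(-9209) = -27596*1/14945 + (2*(-107)*(-109)/(4 - 1*11449 - 5136))*(-1/9209) = -27596/14945 + (2*(-107)*(-109)/(4 - 11449 - 5136))*(-1/9209) = -27596/14945 + (2*(-107)*(-109)/(-16581))*(-1/9209) = -27596/14945 + (2*(-107)*(-1/16581)*(-109))*(-1/9209) = -27596/14945 - 23326/16581*(-1/9209) = -27596/14945 + 23326/152694429 = -4213406855614/2282018241405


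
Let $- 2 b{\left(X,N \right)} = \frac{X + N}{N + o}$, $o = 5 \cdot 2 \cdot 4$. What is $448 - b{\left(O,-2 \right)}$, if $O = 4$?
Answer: $\frac{17025}{38} \approx 448.03$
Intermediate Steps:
$o = 40$ ($o = 10 \cdot 4 = 40$)
$b{\left(X,N \right)} = - \frac{N + X}{2 \left(40 + N\right)}$ ($b{\left(X,N \right)} = - \frac{\left(X + N\right) \frac{1}{N + 40}}{2} = - \frac{\left(N + X\right) \frac{1}{40 + N}}{2} = - \frac{\frac{1}{40 + N} \left(N + X\right)}{2} = - \frac{N + X}{2 \left(40 + N\right)}$)
$448 - b{\left(O,-2 \right)} = 448 - \frac{\left(-1\right) \left(-2\right) - 4}{2 \left(40 - 2\right)} = 448 - \frac{2 - 4}{2 \cdot 38} = 448 - \frac{1}{2} \cdot \frac{1}{38} \left(-2\right) = 448 - - \frac{1}{38} = 448 + \frac{1}{38} = \frac{17025}{38}$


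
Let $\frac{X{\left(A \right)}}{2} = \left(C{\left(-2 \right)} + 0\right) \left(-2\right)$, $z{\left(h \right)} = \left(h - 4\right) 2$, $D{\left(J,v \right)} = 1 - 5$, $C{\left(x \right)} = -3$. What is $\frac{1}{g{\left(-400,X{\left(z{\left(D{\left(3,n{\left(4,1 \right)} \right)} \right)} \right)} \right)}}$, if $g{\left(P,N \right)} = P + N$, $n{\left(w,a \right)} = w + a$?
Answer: $- \frac{1}{388} \approx -0.0025773$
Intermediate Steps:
$n{\left(w,a \right)} = a + w$
$D{\left(J,v \right)} = -4$ ($D{\left(J,v \right)} = 1 - 5 = -4$)
$z{\left(h \right)} = -8 + 2 h$ ($z{\left(h \right)} = \left(-4 + h\right) 2 = -8 + 2 h$)
$X{\left(A \right)} = 12$ ($X{\left(A \right)} = 2 \left(-3 + 0\right) \left(-2\right) = 2 \left(\left(-3\right) \left(-2\right)\right) = 2 \cdot 6 = 12$)
$g{\left(P,N \right)} = N + P$
$\frac{1}{g{\left(-400,X{\left(z{\left(D{\left(3,n{\left(4,1 \right)} \right)} \right)} \right)} \right)}} = \frac{1}{12 - 400} = \frac{1}{-388} = - \frac{1}{388}$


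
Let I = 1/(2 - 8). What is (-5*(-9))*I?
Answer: -15/2 ≈ -7.5000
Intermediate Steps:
I = -⅙ (I = 1/(-6) = -⅙ ≈ -0.16667)
(-5*(-9))*I = -5*(-9)*(-⅙) = 45*(-⅙) = -15/2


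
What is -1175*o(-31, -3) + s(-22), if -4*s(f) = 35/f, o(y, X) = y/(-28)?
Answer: -801105/616 ≈ -1300.5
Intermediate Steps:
o(y, X) = -y/28 (o(y, X) = y*(-1/28) = -y/28)
s(f) = -35/(4*f)
-1175*o(-31, -3) + s(-22) = -(-1175)*(-31)/28 - 35/4/(-22) = -1175*31/28 - 35/4*(-1/22) = -36425/28 + 35/88 = -801105/616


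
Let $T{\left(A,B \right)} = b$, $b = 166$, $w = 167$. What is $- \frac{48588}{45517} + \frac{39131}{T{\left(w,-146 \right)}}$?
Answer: $\frac{1773060119}{7555822} \approx 234.66$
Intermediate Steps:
$T{\left(A,B \right)} = 166$
$- \frac{48588}{45517} + \frac{39131}{T{\left(w,-146 \right)}} = - \frac{48588}{45517} + \frac{39131}{166} = \frac{1773060119}{7555822}$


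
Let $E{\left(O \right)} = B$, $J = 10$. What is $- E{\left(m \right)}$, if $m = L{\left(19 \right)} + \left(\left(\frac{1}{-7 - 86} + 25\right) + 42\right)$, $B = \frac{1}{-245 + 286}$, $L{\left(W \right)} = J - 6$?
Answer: $- \frac{1}{41} \approx -0.02439$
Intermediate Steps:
$L{\left(W \right)} = 4$ ($L{\left(W \right)} = 10 - 6 = 4$)
$B = \frac{1}{41} \approx 0.02439$
$m = \frac{6602}{93}$ ($m = 4 + \left(\left(\frac{1}{-7 - 86} + 25\right) + 42\right) = 4 + \left(\left(\frac{1}{-93} + 25\right) + 42\right) = 4 + \left(\left(- \frac{1}{93} + 25\right) + 42\right) = 4 + \left(\frac{2324}{93} + 42\right) = 4 + \frac{6230}{93} = \frac{6602}{93} \approx 70.989$)
$E{\left(O \right)} = \frac{1}{41}$
$- E{\left(m \right)} = \left(-1\right) \frac{1}{41} = - \frac{1}{41}$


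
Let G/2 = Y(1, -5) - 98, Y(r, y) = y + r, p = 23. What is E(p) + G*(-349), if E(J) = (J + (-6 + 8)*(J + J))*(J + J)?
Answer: 76486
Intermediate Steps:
Y(r, y) = r + y
E(J) = 10*J² (E(J) = (J + 2*(2*J))*(2*J) = (J + 4*J)*(2*J) = (5*J)*(2*J) = 10*J²)
G = -204 (G = 2*((1 - 5) - 98) = 2*(-4 - 98) = 2*(-102) = -204)
E(p) + G*(-349) = 10*23² - 204*(-349) = 10*529 + 71196 = 5290 + 71196 = 76486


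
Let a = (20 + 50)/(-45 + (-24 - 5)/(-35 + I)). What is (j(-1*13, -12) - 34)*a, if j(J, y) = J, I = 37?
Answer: 940/17 ≈ 55.294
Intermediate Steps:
a = -20/17 (a = (20 + 50)/(-45 + (-24 - 5)/(-35 + 37)) = 70/(-45 - 29/2) = 70/(-119/2) = 70*(-2/119) = -20/17 ≈ -1.1765)
(j(-1*13, -12) - 34)*a = (-1*13 - 34)*(-20/17) = (-13 - 34)*(-20/17) = -47*(-20/17) = 940/17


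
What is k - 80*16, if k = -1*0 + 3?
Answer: -1277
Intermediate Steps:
k = 3 (k = 0 + 3 = 3)
k - 80*16 = 3 - 80*16 = 3 - 1280 = -1277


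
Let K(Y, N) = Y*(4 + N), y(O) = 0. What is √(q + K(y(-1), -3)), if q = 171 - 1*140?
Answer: √31 ≈ 5.5678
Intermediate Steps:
q = 31 (q = 171 - 140 = 31)
√(q + K(y(-1), -3)) = √(31 + 0*(4 - 3)) = √(31 + 0*1) = √(31 + 0) = √31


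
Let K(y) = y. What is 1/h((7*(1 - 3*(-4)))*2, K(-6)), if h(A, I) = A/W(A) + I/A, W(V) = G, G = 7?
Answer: 91/2363 ≈ 0.038510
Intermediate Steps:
W(V) = 7
h(A, I) = A/7 + I/A
1/h((7*(1 - 3*(-4)))*2, K(-6)) = 1/(((7*(1 - 3*(-4)))*2)/7 - 6*1/(14*(1 - 3*(-4)))) = 1/(((7*(1 + 12))*2)/7 - 6*1/(14*(1 + 12))) = 1/(((7*13)*2)/7 - 6/((7*13)*2)) = 1/((91*2)/7 - 6/(91*2)) = 1/((⅐)*182 - 6/182) = 1/(26 - 6*1/182) = 1/(26 - 3/91) = 1/(2363/91) = 91/2363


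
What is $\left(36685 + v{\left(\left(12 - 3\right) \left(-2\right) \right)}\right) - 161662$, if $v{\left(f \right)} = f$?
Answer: $-124995$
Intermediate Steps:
$\left(36685 + v{\left(\left(12 - 3\right) \left(-2\right) \right)}\right) - 161662 = \left(36685 + \left(12 - 3\right) \left(-2\right)\right) - 161662 = \left(36685 + 9 \left(-2\right)\right) - 161662 = \left(36685 - 18\right) - 161662 = 36667 - 161662 = -124995$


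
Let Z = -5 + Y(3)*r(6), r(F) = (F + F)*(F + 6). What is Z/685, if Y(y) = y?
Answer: 427/685 ≈ 0.62336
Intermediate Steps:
r(F) = 2*F*(6 + F) (r(F) = (2*F)*(6 + F) = 2*F*(6 + F))
Z = 427 (Z = -5 + 3*(2*6*(6 + 6)) = -5 + 3*(2*6*12) = -5 + 3*144 = -5 + 432 = 427)
Z/685 = 427/685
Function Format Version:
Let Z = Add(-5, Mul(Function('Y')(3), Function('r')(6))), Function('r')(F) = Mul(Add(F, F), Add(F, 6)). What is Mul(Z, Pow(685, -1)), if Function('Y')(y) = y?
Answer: Rational(427, 685) ≈ 0.62336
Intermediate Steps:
Function('r')(F) = Mul(2, F, Add(6, F)) (Function('r')(F) = Mul(Mul(2, F), Add(6, F)) = Mul(2, F, Add(6, F)))
Z = 427 (Z = Add(-5, Mul(3, Mul(2, 6, Add(6, 6)))) = Add(-5, Mul(3, Mul(2, 6, 12))) = Add(-5, Mul(3, 144)) = Add(-5, 432) = 427)
Mul(Z, Pow(685, -1)) = Mul(427, Pow(685, -1)) = Mul(427, Rational(1, 685)) = Rational(427, 685)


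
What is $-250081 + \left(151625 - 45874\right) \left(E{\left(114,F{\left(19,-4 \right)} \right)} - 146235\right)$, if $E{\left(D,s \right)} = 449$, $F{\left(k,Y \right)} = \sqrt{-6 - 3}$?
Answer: $-15417265367$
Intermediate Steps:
$F{\left(k,Y \right)} = 3 i$ ($F{\left(k,Y \right)} = \sqrt{-9} = 3 i$)
$-250081 + \left(151625 - 45874\right) \left(E{\left(114,F{\left(19,-4 \right)} \right)} - 146235\right) = -250081 + \left(151625 - 45874\right) \left(449 - 146235\right) = -250081 + 105751 \left(-145786\right) = -250081 - 15417015286 = -15417265367$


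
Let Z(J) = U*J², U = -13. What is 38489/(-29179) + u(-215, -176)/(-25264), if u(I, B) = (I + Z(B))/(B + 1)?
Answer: -181923873437/129006194800 ≈ -1.4102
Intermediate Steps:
Z(J) = -13*J²
u(I, B) = (I - 13*B²)/(1 + B) (u(I, B) = (I - 13*B²)/(B + 1) = (I - 13*B²)/(1 + B))
38489/(-29179) + u(-215, -176)/(-25264) = 38489/(-29179) + ((-215 - 13*(-176)²)/(1 - 176))/(-25264) = 38489*(-1/29179) + ((-215 - 13*30976)/(-175))*(-1/25264) = -38489/29179 - (-215 - 402688)/175*(-1/25264) = -38489/29179 - 1/175*(-402903)*(-1/25264) = -38489/29179 + (402903/175)*(-1/25264) = -38489/29179 - 402903/4421200 = -181923873437/129006194800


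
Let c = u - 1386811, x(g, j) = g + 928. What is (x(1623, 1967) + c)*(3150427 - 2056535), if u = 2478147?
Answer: 1196594238204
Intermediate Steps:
x(g, j) = 928 + g
c = 1091336 (c = 2478147 - 1386811 = 1091336)
(x(1623, 1967) + c)*(3150427 - 2056535) = ((928 + 1623) + 1091336)*(3150427 - 2056535) = (2551 + 1091336)*1093892 = 1093887*1093892 = 1196594238204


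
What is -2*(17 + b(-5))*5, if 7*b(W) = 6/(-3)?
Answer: -1170/7 ≈ -167.14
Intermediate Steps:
b(W) = -2/7 (b(W) = (6/(-3))/7 = (6*(-⅓))/7 = (⅐)*(-2) = -2/7)
-2*(17 + b(-5))*5 = -2*(17 - 2/7)*5 = -2*117/7*5 = -234/7*5 = -1170/7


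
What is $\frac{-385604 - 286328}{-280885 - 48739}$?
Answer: $\frac{167983}{82406} \approx 2.0385$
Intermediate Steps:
$\frac{-385604 - 286328}{-280885 - 48739} = - \frac{671932}{-329624} = \left(-671932\right) \left(- \frac{1}{329624}\right) = \frac{167983}{82406}$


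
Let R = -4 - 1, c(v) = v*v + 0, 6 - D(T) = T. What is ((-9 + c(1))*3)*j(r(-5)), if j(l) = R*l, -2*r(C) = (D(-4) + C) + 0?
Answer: -300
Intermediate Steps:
D(T) = 6 - T
c(v) = v² (c(v) = v² + 0 = v²)
r(C) = -5 - C/2 (r(C) = -(((6 - 1*(-4)) + C) + 0)/2 = -(((6 + 4) + C) + 0)/2 = -((10 + C) + 0)/2 = -(10 + C)/2 = -5 - C/2)
R = -5
j(l) = -5*l
((-9 + c(1))*3)*j(r(-5)) = ((-9 + 1²)*3)*(-5*(-5 - ½*(-5))) = ((-9 + 1)*3)*(-5*(-5 + 5/2)) = (-8*3)*(-5*(-5/2)) = -24*25/2 = -300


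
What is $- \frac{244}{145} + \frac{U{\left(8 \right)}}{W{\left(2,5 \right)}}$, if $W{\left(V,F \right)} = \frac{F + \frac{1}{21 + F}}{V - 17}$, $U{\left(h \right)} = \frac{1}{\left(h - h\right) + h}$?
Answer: $- \frac{156131}{75980} \approx -2.0549$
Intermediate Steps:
$U{\left(h \right)} = \frac{1}{h}$ ($U{\left(h \right)} = \frac{1}{0 + h} = \frac{1}{h}$)
$W{\left(V,F \right)} = \frac{F + \frac{1}{21 + F}}{-17 + V}$
$- \frac{244}{145} + \frac{U{\left(8 \right)}}{W{\left(2,5 \right)}} = - \frac{244}{145} + \frac{1}{8 \frac{1 + 5^{2} + 21 \cdot 5}{-357 - 85 + 21 \cdot 2 + 5 \cdot 2}} = \left(-244\right) \frac{1}{145} + \frac{1}{8 \frac{1 + 25 + 105}{-357 - 85 + 42 + 10}} = - \frac{244}{145} + \frac{1}{8 \frac{1}{-390} \cdot 131} = - \frac{244}{145} + \frac{1}{8 \left(\left(- \frac{1}{390}\right) 131\right)} = - \frac{244}{145} + \frac{1}{8 \left(- \frac{131}{390}\right)} = - \frac{244}{145} + \frac{1}{8} \left(- \frac{390}{131}\right) = - \frac{244}{145} - \frac{195}{524} = - \frac{156131}{75980}$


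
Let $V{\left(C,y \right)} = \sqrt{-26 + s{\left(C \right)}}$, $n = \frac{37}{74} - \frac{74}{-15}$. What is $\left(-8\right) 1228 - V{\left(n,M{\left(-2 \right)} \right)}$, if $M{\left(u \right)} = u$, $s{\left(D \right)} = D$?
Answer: $-9824 - \frac{i \sqrt{18510}}{30} \approx -9824.0 - 4.535 i$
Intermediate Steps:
$n = \frac{163}{30}$ ($n = 37 \cdot \frac{1}{74} - - \frac{74}{15} = \frac{1}{2} + \frac{74}{15} = \frac{163}{30} \approx 5.4333$)
$V{\left(C,y \right)} = \sqrt{-26 + C}$
$\left(-8\right) 1228 - V{\left(n,M{\left(-2 \right)} \right)} = \left(-8\right) 1228 - \sqrt{-26 + \frac{163}{30}} = -9824 - \sqrt{- \frac{617}{30}} = -9824 - \frac{i \sqrt{18510}}{30}$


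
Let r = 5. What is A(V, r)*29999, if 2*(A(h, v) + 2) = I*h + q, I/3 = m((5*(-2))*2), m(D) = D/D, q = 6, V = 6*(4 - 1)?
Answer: 839972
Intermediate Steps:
V = 18 (V = 6*3 = 18)
m(D) = 1
I = 3 (I = 3*1 = 3)
A(h, v) = 1 + 3*h/2 (A(h, v) = -2 + (3*h + 6)/2 = -2 + (6 + 3*h)/2 = -2 + (3 + 3*h/2) = 1 + 3*h/2)
A(V, r)*29999 = (1 + (3/2)*18)*29999 = (1 + 27)*29999 = 28*29999 = 839972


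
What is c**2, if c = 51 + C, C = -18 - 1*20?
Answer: 169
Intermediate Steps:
C = -38 (C = -18 - 20 = -38)
c = 13 (c = 51 - 38 = 13)
c**2 = 13**2 = 169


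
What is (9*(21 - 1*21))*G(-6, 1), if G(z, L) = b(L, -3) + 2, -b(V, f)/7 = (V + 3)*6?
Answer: 0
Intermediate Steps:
b(V, f) = -126 - 42*V (b(V, f) = -7*(V + 3)*6 = -7*(3 + V)*6 = -7*(18 + 6*V) = -126 - 42*V)
G(z, L) = -124 - 42*L (G(z, L) = (-126 - 42*L) + 2 = -124 - 42*L)
(9*(21 - 1*21))*G(-6, 1) = (9*(21 - 1*21))*(-124 - 42*1) = (9*(21 - 21))*(-124 - 42) = (9*0)*(-166) = 0*(-166) = 0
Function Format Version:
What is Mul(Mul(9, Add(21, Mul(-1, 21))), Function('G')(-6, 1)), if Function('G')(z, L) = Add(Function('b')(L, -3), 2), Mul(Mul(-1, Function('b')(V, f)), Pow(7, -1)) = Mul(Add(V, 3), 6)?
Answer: 0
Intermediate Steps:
Function('b')(V, f) = Add(-126, Mul(-42, V)) (Function('b')(V, f) = Mul(-7, Mul(Add(V, 3), 6)) = Mul(-7, Mul(Add(3, V), 6)) = Mul(-7, Add(18, Mul(6, V))) = Add(-126, Mul(-42, V)))
Function('G')(z, L) = Add(-124, Mul(-42, L)) (Function('G')(z, L) = Add(Add(-126, Mul(-42, L)), 2) = Add(-124, Mul(-42, L)))
Mul(Mul(9, Add(21, Mul(-1, 21))), Function('G')(-6, 1)) = Mul(Mul(9, Add(21, Mul(-1, 21))), Add(-124, Mul(-42, 1))) = Mul(Mul(9, Add(21, -21)), Add(-124, -42)) = Mul(Mul(9, 0), -166) = Mul(0, -166) = 0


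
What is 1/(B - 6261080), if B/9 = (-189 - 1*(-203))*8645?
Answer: -1/5171810 ≈ -1.9336e-7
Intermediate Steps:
B = 1089270 (B = 9*((-189 - 1*(-203))*8645) = 9*((-189 + 203)*8645) = 9*(14*8645) = 9*121030 = 1089270)
1/(B - 6261080) = 1/(1089270 - 6261080) = 1/(-5171810) = -1/5171810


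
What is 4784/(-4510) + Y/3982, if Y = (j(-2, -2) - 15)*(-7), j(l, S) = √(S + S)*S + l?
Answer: -841509/816310 + 14*I/1991 ≈ -1.0309 + 0.0070316*I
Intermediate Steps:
j(l, S) = l + √2*S^(3/2) (j(l, S) = √(2*S)*S + l = (√2*√S)*S + l = √2*S^(3/2) + l = l + √2*S^(3/2))
Y = 119 + 28*I (Y = ((-2 + √2*(-2)^(3/2)) - 15)*(-7) = ((-2 + √2*(-2*I*√2)) - 15)*(-7) = ((-2 - 4*I) - 15)*(-7) = (-17 - 4*I)*(-7) = 119 + 28*I ≈ 119.0 + 28.0*I)
4784/(-4510) + Y/3982 = 4784/(-4510) + (119 + 28*I)/3982 = 4784*(-1/4510) + (119 + 28*I)*(1/3982) = -2392/2255 + (119/3982 + 14*I/1991) = -841509/816310 + 14*I/1991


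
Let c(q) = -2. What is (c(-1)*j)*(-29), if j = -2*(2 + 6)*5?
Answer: -4640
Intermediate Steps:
j = -80 (j = -2*8*5 = -16*5 = -80)
(c(-1)*j)*(-29) = -2*(-80)*(-29) = 160*(-29) = -4640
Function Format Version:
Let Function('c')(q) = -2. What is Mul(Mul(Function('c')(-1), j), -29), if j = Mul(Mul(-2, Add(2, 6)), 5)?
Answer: -4640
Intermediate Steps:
j = -80 (j = Mul(Mul(-2, 8), 5) = Mul(-16, 5) = -80)
Mul(Mul(Function('c')(-1), j), -29) = Mul(Mul(-2, -80), -29) = Mul(160, -29) = -4640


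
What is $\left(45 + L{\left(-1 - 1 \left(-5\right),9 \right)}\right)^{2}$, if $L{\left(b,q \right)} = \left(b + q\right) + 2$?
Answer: $3600$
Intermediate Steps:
$L{\left(b,q \right)} = 2 + b + q$
$\left(45 + L{\left(-1 - 1 \left(-5\right),9 \right)}\right)^{2} = \left(45 + \left(2 - \left(1 + 1 \left(-5\right)\right) + 9\right)\right)^{2} = \left(45 + \left(2 - -4 + 9\right)\right)^{2} = \left(45 + \left(2 + \left(-1 + 5\right) + 9\right)\right)^{2} = \left(45 + \left(2 + 4 + 9\right)\right)^{2} = \left(45 + 15\right)^{2} = 60^{2} = 3600$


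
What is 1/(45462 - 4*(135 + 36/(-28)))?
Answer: 7/314490 ≈ 2.2258e-5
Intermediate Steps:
1/(45462 - 4*(135 + 36/(-28))) = 1/(45462 - 4*(135 + 36*(-1/28))) = 1/(45462 - 4*(135 - 9/7)) = 1/(45462 - 4*936/7) = 1/(45462 - 3744/7) = 1/(314490/7) = 7/314490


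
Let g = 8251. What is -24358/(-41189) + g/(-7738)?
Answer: -151368235/318720482 ≈ -0.47492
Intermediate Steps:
-24358/(-41189) + g/(-7738) = -24358/(-41189) + 8251/(-7738) = -24358*(-1/41189) + 8251*(-1/7738) = 24358/41189 - 8251/7738 = -151368235/318720482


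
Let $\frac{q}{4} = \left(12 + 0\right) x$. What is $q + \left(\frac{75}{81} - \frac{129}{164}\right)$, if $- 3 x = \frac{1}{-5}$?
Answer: $\frac{73933}{22140} \approx 3.3393$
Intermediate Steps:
$x = \frac{1}{15}$ ($x = - \frac{1}{3 \left(-5\right)} = \left(- \frac{1}{3}\right) \left(- \frac{1}{5}\right) = \frac{1}{15} \approx 0.066667$)
$q = \frac{16}{5}$ ($q = 4 \left(12 + 0\right) \frac{1}{15} = 4 \cdot 12 \cdot \frac{1}{15} = 4 \cdot \frac{4}{5} = \frac{16}{5} \approx 3.2$)
$q + \left(\frac{75}{81} - \frac{129}{164}\right) = \frac{16}{5} + \left(\frac{75}{81} - \frac{129}{164}\right) = \frac{16}{5} + \left(75 \cdot \frac{1}{81} - \frac{129}{164}\right) = \frac{16}{5} + \left(\frac{25}{27} - \frac{129}{164}\right) = \frac{16}{5} + \frac{617}{4428} = \frac{73933}{22140}$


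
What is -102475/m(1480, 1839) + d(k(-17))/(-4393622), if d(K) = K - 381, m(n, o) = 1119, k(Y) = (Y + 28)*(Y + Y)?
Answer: -450235569605/4916463018 ≈ -91.577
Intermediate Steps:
k(Y) = 2*Y*(28 + Y) (k(Y) = (28 + Y)*(2*Y) = 2*Y*(28 + Y))
d(K) = -381 + K
-102475/m(1480, 1839) + d(k(-17))/(-4393622) = -102475/1119 + (-381 + 2*(-17)*(28 - 17))/(-4393622) = -102475*1/1119 + (-381 + 2*(-17)*11)*(-1/4393622) = -102475/1119 + (-381 - 374)*(-1/4393622) = -102475/1119 - 755*(-1/4393622) = -102475/1119 + 755/4393622 = -450235569605/4916463018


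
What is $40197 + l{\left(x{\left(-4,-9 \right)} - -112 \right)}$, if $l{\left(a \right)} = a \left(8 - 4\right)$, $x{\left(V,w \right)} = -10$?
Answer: $40605$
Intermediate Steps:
$l{\left(a \right)} = 4 a$ ($l{\left(a \right)} = a 4 = 4 a$)
$40197 + l{\left(x{\left(-4,-9 \right)} - -112 \right)} = 40197 + 4 \left(-10 - -112\right) = 40197 + 4 \left(-10 + 112\right) = 40197 + 4 \cdot 102 = 40197 + 408 = 40605$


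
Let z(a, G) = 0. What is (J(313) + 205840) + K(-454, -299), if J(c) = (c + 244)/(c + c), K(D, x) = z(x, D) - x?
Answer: 129043571/626 ≈ 2.0614e+5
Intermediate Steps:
K(D, x) = -x (K(D, x) = 0 - x = -x)
J(c) = (244 + c)/(2*c) (J(c) = (244 + c)/((2*c)) = (244 + c)*(1/(2*c)) = (244 + c)/(2*c))
(J(313) + 205840) + K(-454, -299) = ((½)*(244 + 313)/313 + 205840) - 1*(-299) = ((½)*(1/313)*557 + 205840) + 299 = (557/626 + 205840) + 299 = 128856397/626 + 299 = 129043571/626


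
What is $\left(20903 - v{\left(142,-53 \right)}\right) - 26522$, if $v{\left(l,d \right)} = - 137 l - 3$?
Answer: $13838$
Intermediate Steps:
$v{\left(l,d \right)} = -3 - 137 l$
$\left(20903 - v{\left(142,-53 \right)}\right) - 26522 = \left(20903 - \left(-3 - 19454\right)\right) - 26522 = \left(20903 - -19457\right) - 26522 = \left(20903 + 19457\right) - 26522 = 40360 - 26522 = 13838$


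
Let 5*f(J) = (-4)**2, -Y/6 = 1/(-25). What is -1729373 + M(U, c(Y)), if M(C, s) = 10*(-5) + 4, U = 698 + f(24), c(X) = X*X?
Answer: -1729419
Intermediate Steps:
Y = 6/25 (Y = -6/(-25) = -6*(-1)/25 = -6*(-1/25) = 6/25 ≈ 0.24000)
c(X) = X**2
f(J) = 16/5 (f(J) = (1/5)*(-4)**2 = (1/5)*16 = 16/5)
U = 3506/5 (U = 698 + 16/5 = 3506/5 ≈ 701.20)
M(C, s) = -46 (M(C, s) = -50 + 4 = -46)
-1729373 + M(U, c(Y)) = -1729373 - 46 = -1729419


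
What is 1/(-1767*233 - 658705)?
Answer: -1/1070416 ≈ -9.3422e-7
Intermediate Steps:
1/(-1767*233 - 658705) = 1/(-411711 - 658705) = 1/(-1070416) = -1/1070416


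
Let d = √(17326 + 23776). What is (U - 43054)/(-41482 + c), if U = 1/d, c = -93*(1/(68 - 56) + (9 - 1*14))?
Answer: 172216/164099 - 2*√41102/3372398549 ≈ 1.0495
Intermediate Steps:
c = 1829/4 (c = -93*(1/12 + (9 - 14)) = -93*(1/12 - 5) = -93*(-59/12) = 1829/4 ≈ 457.25)
d = √41102 ≈ 202.74
U = √41102/41102 (U = 1/(√41102) = √41102/41102 ≈ 0.0049325)
(U - 43054)/(-41482 + c) = (√41102/41102 - 43054)/(-41482 + 1829/4) = (-43054 + √41102/41102)/(-164099/4) = (-43054 + √41102/41102)*(-4/164099) = 172216/164099 - 2*√41102/3372398549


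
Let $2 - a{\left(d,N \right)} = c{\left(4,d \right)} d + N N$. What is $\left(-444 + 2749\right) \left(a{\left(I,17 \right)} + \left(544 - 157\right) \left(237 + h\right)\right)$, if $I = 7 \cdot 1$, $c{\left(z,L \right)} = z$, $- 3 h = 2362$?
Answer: $-491642670$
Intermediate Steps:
$h = - \frac{2362}{3}$ ($h = \left(- \frac{1}{3}\right) 2362 = - \frac{2362}{3} \approx -787.33$)
$I = 7$
$a{\left(d,N \right)} = 2 - N^{2} - 4 d$ ($a{\left(d,N \right)} = 2 - \left(4 d + N N\right) = 2 - \left(4 d + N^{2}\right) = 2 - \left(N^{2} + 4 d\right) = 2 - N^{2} - 4 d$)
$\left(-444 + 2749\right) \left(a{\left(I,17 \right)} + \left(544 - 157\right) \left(237 + h\right)\right) = \left(-444 + 2749\right) \left(\left(2 - 17^{2} - 28\right) + \left(544 - 157\right) \left(237 - \frac{2362}{3}\right)\right) = 2305 \left(\left(2 - 289 - 28\right) + 387 \left(- \frac{1651}{3}\right)\right) = 2305 \left(\left(2 - 289 - 28\right) - 212979\right) = 2305 \left(-315 - 212979\right) = 2305 \left(-213294\right) = -491642670$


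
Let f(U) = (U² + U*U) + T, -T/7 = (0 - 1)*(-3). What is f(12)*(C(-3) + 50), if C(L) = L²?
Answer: 15753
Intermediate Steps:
T = -21 (T = -7*(0 - 1)*(-3) = -(-7)*(-3) = -7*3 = -21)
f(U) = -21 + 2*U² (f(U) = (U² + U*U) - 21 = (U² + U²) - 21 = 2*U² - 21 = -21 + 2*U²)
f(12)*(C(-3) + 50) = (-21 + 2*12²)*((-3)² + 50) = (-21 + 2*144)*(9 + 50) = (-21 + 288)*59 = 267*59 = 15753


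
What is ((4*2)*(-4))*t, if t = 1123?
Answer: -35936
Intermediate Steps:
((4*2)*(-4))*t = ((4*2)*(-4))*1123 = (8*(-4))*1123 = -32*1123 = -35936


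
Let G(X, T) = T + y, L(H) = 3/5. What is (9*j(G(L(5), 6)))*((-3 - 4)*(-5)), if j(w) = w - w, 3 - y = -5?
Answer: 0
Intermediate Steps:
L(H) = 3/5 (L(H) = 3*(1/5) = 3/5)
y = 8 (y = 3 - 1*(-5) = 3 + 5 = 8)
G(X, T) = 8 + T (G(X, T) = T + 8 = 8 + T)
j(w) = 0
(9*j(G(L(5), 6)))*((-3 - 4)*(-5)) = (9*0)*((-3 - 4)*(-5)) = 0*(-7*(-5)) = 0*35 = 0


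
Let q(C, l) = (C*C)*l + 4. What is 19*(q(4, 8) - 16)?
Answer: 2204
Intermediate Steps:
q(C, l) = 4 + l*C² (q(C, l) = C²*l + 4 = l*C² + 4 = 4 + l*C²)
19*(q(4, 8) - 16) = 19*((4 + 8*4²) - 16) = 19*((4 + 8*16) - 16) = 19*((4 + 128) - 16) = 19*(132 - 16) = 19*116 = 2204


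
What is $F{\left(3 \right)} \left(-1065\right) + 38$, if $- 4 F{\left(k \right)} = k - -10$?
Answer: $\frac{13997}{4} \approx 3499.3$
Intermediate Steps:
$F{\left(k \right)} = - \frac{5}{2} - \frac{k}{4}$ ($F{\left(k \right)} = - \frac{k - -10}{4} = - \frac{k + 10}{4} = - \frac{10 + k}{4} = - \frac{5}{2} - \frac{k}{4}$)
$F{\left(3 \right)} \left(-1065\right) + 38 = \left(- \frac{5}{2} - \frac{3}{4}\right) \left(-1065\right) + 38 = \left(- \frac{13}{4}\right) \left(-1065\right) + 38 = \frac{13845}{4} + 38 = \frac{13997}{4}$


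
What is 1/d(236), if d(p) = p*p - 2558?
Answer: 1/53138 ≈ 1.8819e-5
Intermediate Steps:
d(p) = -2558 + p**2 (d(p) = p**2 - 2558 = -2558 + p**2)
1/d(236) = 1/(-2558 + 236**2) = 1/(-2558 + 55696) = 1/53138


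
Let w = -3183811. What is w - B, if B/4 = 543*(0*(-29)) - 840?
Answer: -3180451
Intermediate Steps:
B = -3360 (B = 4*(543*(0*(-29)) - 840) = 4*(543*0 - 840) = 4*(0 - 840) = 4*(-840) = -3360)
w - B = -3183811 - 1*(-3360) = -3183811 + 3360 = -3180451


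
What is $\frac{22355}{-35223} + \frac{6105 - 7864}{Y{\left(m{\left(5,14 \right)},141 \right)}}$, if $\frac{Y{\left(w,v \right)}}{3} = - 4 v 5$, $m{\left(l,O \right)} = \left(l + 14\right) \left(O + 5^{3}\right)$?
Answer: $- \frac{42388681}{99328860} \approx -0.42675$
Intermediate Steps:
$m{\left(l,O \right)} = \left(14 + l\right) \left(125 + O\right)$ ($m{\left(l,O \right)} = \left(14 + l\right) \left(O + 125\right) = \left(14 + l\right) \left(125 + O\right)$)
$Y{\left(w,v \right)} = - 60 v$ ($Y{\left(w,v \right)} = 3 - 4 v 5 = 3 \left(- 20 v\right) = - 60 v$)
$\frac{22355}{-35223} + \frac{6105 - 7864}{Y{\left(m{\left(5,14 \right)},141 \right)}} = \frac{22355}{-35223} + \frac{6105 - 7864}{\left(-60\right) 141} = 22355 \left(- \frac{1}{35223}\right) - \frac{1759}{-8460} = - \frac{22355}{35223} - - \frac{1759}{8460} = - \frac{22355}{35223} + \frac{1759}{8460} = - \frac{42388681}{99328860}$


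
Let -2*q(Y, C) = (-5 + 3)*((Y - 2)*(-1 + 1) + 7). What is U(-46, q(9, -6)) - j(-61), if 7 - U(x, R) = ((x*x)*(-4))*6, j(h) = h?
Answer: 50852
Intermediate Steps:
q(Y, C) = 7 (q(Y, C) = -(-5 + 3)*((Y - 2)*(-1 + 1) + 7)/2 = -(-1)*((-2 + Y)*0 + 7) = -(-1)*(0 + 7) = -(-1)*7 = -½*(-14) = 7)
U(x, R) = 7 + 24*x² (U(x, R) = 7 - (x*x)*(-4)*6 = 7 - x²*(-4)*6 = 7 - (-4*x²)*6 = 7 - (-24)*x² = 7 + 24*x²)
U(-46, q(9, -6)) - j(-61) = (7 + 24*(-46)²) - 1*(-61) = (7 + 24*2116) + 61 = (7 + 50784) + 61 = 50791 + 61 = 50852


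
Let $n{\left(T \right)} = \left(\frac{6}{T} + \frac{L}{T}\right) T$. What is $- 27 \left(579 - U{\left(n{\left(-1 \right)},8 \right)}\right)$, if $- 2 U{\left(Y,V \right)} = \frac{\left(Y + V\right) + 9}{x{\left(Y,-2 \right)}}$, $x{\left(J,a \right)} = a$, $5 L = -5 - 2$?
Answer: $- \frac{77436}{5} \approx -15487.0$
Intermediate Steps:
$L = - \frac{7}{5}$ ($L = \frac{-5 - 2}{5} = \frac{1}{5} \left(-7\right) = - \frac{7}{5} \approx -1.4$)
$n{\left(T \right)} = \frac{23}{5}$ ($n{\left(T \right)} = \left(\frac{6}{T} - \frac{7}{5 T}\right) T = \frac{23}{5 T} T = \frac{23}{5}$)
$U{\left(Y,V \right)} = \frac{9}{4} + \frac{V}{4} + \frac{Y}{4}$ ($U{\left(Y,V \right)} = - \frac{\left(\left(Y + V\right) + 9\right) \frac{1}{-2}}{2} = - \frac{\left(\left(V + Y\right) + 9\right) \left(- \frac{1}{2}\right)}{2} = - \frac{\left(9 + V + Y\right) \left(- \frac{1}{2}\right)}{2} = - \frac{- \frac{9}{2} - \frac{V}{2} - \frac{Y}{2}}{2} = \frac{9}{4} + \frac{V}{4} + \frac{Y}{4}$)
$- 27 \left(579 - U{\left(n{\left(-1 \right)},8 \right)}\right) = - 27 \left(579 - \left(\frac{9}{4} + \frac{1}{4} \cdot 8 + \frac{1}{4} \cdot \frac{23}{5}\right)\right) = - 27 \left(579 - \left(\frac{9}{4} + 2 + \frac{23}{20}\right)\right) = - 27 \left(579 - \frac{27}{5}\right) = \left(-27\right) \frac{2868}{5} = - \frac{77436}{5}$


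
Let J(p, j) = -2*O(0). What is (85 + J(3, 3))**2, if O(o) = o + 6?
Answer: 5329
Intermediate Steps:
O(o) = 6 + o
J(p, j) = -12 (J(p, j) = -2*(6 + 0) = -2*6 = -12)
(85 + J(3, 3))**2 = (85 - 12)**2 = 73**2 = 5329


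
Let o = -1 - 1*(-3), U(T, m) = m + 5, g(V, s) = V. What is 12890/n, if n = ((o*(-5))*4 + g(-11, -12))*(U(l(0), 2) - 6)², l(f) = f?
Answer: -12890/51 ≈ -252.75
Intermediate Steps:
U(T, m) = 5 + m
o = 2 (o = -1 + 3 = 2)
n = -51 (n = ((2*(-5))*4 - 11)*((5 + 2) - 6)² = (-10*4 - 11)*(7 - 6)² = (-40 - 11)*1² = -51*1 = -51)
12890/n = 12890/(-51) = 12890*(-1/51) = -12890/51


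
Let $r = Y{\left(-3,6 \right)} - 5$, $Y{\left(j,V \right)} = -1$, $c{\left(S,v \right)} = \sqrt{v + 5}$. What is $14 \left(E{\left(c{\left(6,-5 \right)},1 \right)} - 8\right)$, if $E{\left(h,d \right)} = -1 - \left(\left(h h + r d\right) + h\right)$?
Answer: $-42$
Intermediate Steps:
$c{\left(S,v \right)} = \sqrt{5 + v}$
$r = -6$ ($r = -1 - 5 = -6$)
$E{\left(h,d \right)} = -1 - h - h^{2} + 6 d$ ($E{\left(h,d \right)} = -1 - \left(\left(h h - 6 d\right) + h\right) = -1 - \left(\left(h^{2} - 6 d\right) + h\right) = -1 - \left(h + h^{2} - 6 d\right) = -1 - h - h^{2} + 6 d$)
$14 \left(E{\left(c{\left(6,-5 \right)},1 \right)} - 8\right) = 14 \left(\left(-1 - \sqrt{5 - 5} - \left(\sqrt{5 - 5}\right)^{2} + 6 \cdot 1\right) - 8\right) = 14 \left(\left(-1 - \sqrt{0} - \left(\sqrt{0}\right)^{2} + 6\right) - 8\right) = 14 \left(\left(-1 - 0 - 0^{2} + 6\right) - 8\right) = 14 \left(\left(-1 + 0 - 0 + 6\right) - 8\right) = 14 \left(\left(-1 + 0 + 0 + 6\right) - 8\right) = 14 \left(5 - 8\right) = 14 \left(-3\right) = -42$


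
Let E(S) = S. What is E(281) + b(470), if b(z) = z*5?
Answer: 2631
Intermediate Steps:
b(z) = 5*z
E(281) + b(470) = 281 + 5*470 = 281 + 2350 = 2631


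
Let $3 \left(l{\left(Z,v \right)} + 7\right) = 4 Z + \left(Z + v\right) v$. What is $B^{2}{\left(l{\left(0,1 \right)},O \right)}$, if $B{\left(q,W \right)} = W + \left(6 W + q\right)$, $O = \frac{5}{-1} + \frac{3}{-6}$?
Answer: $\frac{73441}{36} \approx 2040.0$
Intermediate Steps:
$O = - \frac{11}{2}$ ($O = 5 \left(-1\right) + 3 \left(- \frac{1}{6}\right) = -5 - \frac{1}{2} = - \frac{11}{2} \approx -5.5$)
$l{\left(Z,v \right)} = -7 + \frac{4 Z}{3} + \frac{v \left(Z + v\right)}{3}$ ($l{\left(Z,v \right)} = -7 + \frac{4 Z + \left(Z + v\right) v}{3} = -7 + \frac{4 Z + v \left(Z + v\right)}{3} = -7 + \left(\frac{4 Z}{3} + \frac{v \left(Z + v\right)}{3}\right) = -7 + \frac{4 Z}{3} + \frac{v \left(Z + v\right)}{3}$)
$B{\left(q,W \right)} = q + 7 W$ ($B{\left(q,W \right)} = W + \left(q + 6 W\right) = q + 7 W$)
$B^{2}{\left(l{\left(0,1 \right)},O \right)} = \left(\left(-7 + \frac{1^{2}}{3} + \frac{4}{3} \cdot 0 + \frac{1}{3} \cdot 0 \cdot 1\right) + 7 \left(- \frac{11}{2}\right)\right)^{2} = \left(\left(-7 + \frac{1}{3} \cdot 1 + 0 + 0\right) - \frac{77}{2}\right)^{2} = \left(\left(-7 + \frac{1}{3} + 0 + 0\right) - \frac{77}{2}\right)^{2} = \left(- \frac{20}{3} - \frac{77}{2}\right)^{2} = \left(- \frac{271}{6}\right)^{2} = \frac{73441}{36}$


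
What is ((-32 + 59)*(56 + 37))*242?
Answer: 607662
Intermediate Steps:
((-32 + 59)*(56 + 37))*242 = (27*93)*242 = 2511*242 = 607662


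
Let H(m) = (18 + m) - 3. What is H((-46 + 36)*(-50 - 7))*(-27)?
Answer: -15795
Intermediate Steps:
H(m) = 15 + m
H((-46 + 36)*(-50 - 7))*(-27) = (15 + (-46 + 36)*(-50 - 7))*(-27) = (15 - 10*(-57))*(-27) = (15 + 570)*(-27) = 585*(-27) = -15795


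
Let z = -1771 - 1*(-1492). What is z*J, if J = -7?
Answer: 1953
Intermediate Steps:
z = -279 (z = -1771 + 1492 = -279)
z*J = -279*(-7) = 1953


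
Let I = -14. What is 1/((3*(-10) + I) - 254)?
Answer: -1/298 ≈ -0.0033557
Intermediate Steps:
1/((3*(-10) + I) - 254) = 1/((3*(-10) - 14) - 254) = 1/((-30 - 14) - 254) = 1/(-44 - 254) = 1/(-298) = -1/298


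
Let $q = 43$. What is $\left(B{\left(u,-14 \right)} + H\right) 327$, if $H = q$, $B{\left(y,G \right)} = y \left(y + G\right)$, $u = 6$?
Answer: $-1635$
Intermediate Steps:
$B{\left(y,G \right)} = y \left(G + y\right)$
$H = 43$
$\left(B{\left(u,-14 \right)} + H\right) 327 = \left(6 \left(-14 + 6\right) + 43\right) 327 = \left(6 \left(-8\right) + 43\right) 327 = \left(-48 + 43\right) 327 = \left(-5\right) 327 = -1635$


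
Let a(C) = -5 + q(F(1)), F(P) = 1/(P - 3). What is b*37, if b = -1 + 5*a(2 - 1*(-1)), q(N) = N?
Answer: -2109/2 ≈ -1054.5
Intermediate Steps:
F(P) = 1/(-3 + P)
a(C) = -11/2 (a(C) = -5 + 1/(-3 + 1) = -5 + 1/(-2) = -5 - ½ = -11/2)
b = -57/2 (b = -1 + 5*(-11/2) = -1 - 55/2 = -57/2 ≈ -28.500)
b*37 = -57/2*37 = -2109/2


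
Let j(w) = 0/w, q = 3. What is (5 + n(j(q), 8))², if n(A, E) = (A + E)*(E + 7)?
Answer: 15625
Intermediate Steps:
j(w) = 0
n(A, E) = (7 + E)*(A + E) (n(A, E) = (A + E)*(7 + E) = (7 + E)*(A + E))
(5 + n(j(q), 8))² = (5 + (8² + 7*0 + 7*8 + 0*8))² = (5 + (64 + 0 + 56 + 0))² = (5 + 120)² = 125² = 15625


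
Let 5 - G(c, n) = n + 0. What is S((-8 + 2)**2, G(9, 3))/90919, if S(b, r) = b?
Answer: 36/90919 ≈ 0.00039596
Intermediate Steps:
G(c, n) = 5 - n (G(c, n) = 5 - (n + 0) = 5 - n)
S((-8 + 2)**2, G(9, 3))/90919 = (-8 + 2)**2/90919 = (-6)**2*(1/90919) = 36*(1/90919) = 36/90919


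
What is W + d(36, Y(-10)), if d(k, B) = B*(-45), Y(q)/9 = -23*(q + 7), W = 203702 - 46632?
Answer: 129125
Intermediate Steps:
W = 157070
Y(q) = -1449 - 207*q (Y(q) = 9*(-23*(q + 7)) = 9*(-23*(7 + q)) = 9*(-161 - 23*q) = -1449 - 207*q)
d(k, B) = -45*B
W + d(36, Y(-10)) = 157070 - 45*(-1449 - 207*(-10)) = 157070 - 45*(-1449 + 2070) = 157070 - 45*621 = 157070 - 27945 = 129125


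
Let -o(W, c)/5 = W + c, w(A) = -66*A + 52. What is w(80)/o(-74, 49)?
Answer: -5228/125 ≈ -41.824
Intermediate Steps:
w(A) = 52 - 66*A
o(W, c) = -5*W - 5*c (o(W, c) = -5*(W + c) = -5*W - 5*c)
w(80)/o(-74, 49) = (52 - 66*80)/(-5*(-74) - 5*49) = (52 - 5280)/(370 - 245) = -5228/125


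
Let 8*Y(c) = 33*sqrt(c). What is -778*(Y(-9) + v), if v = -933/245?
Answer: 725874/245 - 38511*I/4 ≈ 2962.8 - 9627.8*I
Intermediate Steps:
v = -933/245 (v = -933*1/245 = -933/245 ≈ -3.8082)
Y(c) = 33*sqrt(c)/8 (Y(c) = (33*sqrt(c))/8 = 33*sqrt(c)/8)
-778*(Y(-9) + v) = -778*(33*sqrt(-9)/8 - 933/245) = -778*(33*(3*I)/8 - 933/245) = -778*(99*I/8 - 933/245) = -778*(-933/245 + 99*I/8) = 725874/245 - 38511*I/4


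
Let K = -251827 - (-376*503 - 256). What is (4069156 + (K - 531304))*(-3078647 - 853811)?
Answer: -13666899925322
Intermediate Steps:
K = -62443 (K = -251827 - (-189128 - 256) = -251827 - 1*(-189384) = -251827 + 189384 = -62443)
(4069156 + (K - 531304))*(-3078647 - 853811) = (4069156 + (-62443 - 531304))*(-3078647 - 853811) = (4069156 - 593747)*(-3932458) = 3475409*(-3932458) = -13666899925322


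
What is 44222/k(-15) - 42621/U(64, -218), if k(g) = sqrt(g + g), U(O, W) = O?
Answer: -42621/64 - 22111*I*sqrt(30)/15 ≈ -665.95 - 8073.8*I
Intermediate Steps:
k(g) = sqrt(2)*sqrt(g) (k(g) = sqrt(2*g) = sqrt(2)*sqrt(g))
44222/k(-15) - 42621/U(64, -218) = 44222/((sqrt(2)*sqrt(-15))) - 42621/64 = 44222/((sqrt(2)*(I*sqrt(15)))) - 42621*1/64 = 44222/((I*sqrt(30))) - 42621/64 = 44222*(-I*sqrt(30)/30) - 42621/64 = -22111*I*sqrt(30)/15 - 42621/64 = -42621/64 - 22111*I*sqrt(30)/15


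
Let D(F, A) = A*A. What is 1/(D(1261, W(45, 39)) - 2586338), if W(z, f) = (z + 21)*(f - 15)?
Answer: -1/77282 ≈ -1.2940e-5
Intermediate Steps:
W(z, f) = (-15 + f)*(21 + z) (W(z, f) = (21 + z)*(-15 + f) = (-15 + f)*(21 + z))
D(F, A) = A²
1/(D(1261, W(45, 39)) - 2586338) = 1/((-315 - 15*45 + 21*39 + 39*45)² - 2586338) = 1/((-315 - 675 + 819 + 1755)² - 2586338) = 1/(1584² - 2586338) = 1/(2509056 - 2586338) = 1/(-77282) = -1/77282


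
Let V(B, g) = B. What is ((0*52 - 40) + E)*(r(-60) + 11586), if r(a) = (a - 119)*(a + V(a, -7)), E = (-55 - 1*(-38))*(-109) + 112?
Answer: 63652050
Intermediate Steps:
E = 1965 (E = (-55 + 38)*(-109) + 112 = -17*(-109) + 112 = 1853 + 112 = 1965)
r(a) = 2*a*(-119 + a) (r(a) = (a - 119)*(a + a) = (-119 + a)*(2*a) = 2*a*(-119 + a))
((0*52 - 40) + E)*(r(-60) + 11586) = ((0*52 - 40) + 1965)*(2*(-60)*(-119 - 60) + 11586) = ((0 - 40) + 1965)*(2*(-60)*(-179) + 11586) = (-40 + 1965)*(21480 + 11586) = 1925*33066 = 63652050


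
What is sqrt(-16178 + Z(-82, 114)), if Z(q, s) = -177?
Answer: I*sqrt(16355) ≈ 127.89*I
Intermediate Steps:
sqrt(-16178 + Z(-82, 114)) = sqrt(-16178 - 177) = sqrt(-16355) = I*sqrt(16355)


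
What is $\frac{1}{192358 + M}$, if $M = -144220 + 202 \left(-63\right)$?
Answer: $\frac{1}{35412} \approx 2.8239 \cdot 10^{-5}$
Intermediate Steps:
$M = -156946$ ($M = -144220 - 12726 = -156946$)
$\frac{1}{192358 + M} = \frac{1}{192358 - 156946} = \frac{1}{35412}$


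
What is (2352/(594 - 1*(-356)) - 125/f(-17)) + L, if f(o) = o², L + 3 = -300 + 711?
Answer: 56288689/137275 ≈ 410.04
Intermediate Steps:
L = 408 (L = -3 + (-300 + 711) = -3 + 411 = 408)
(2352/(594 - 1*(-356)) - 125/f(-17)) + L = (2352/(594 - 1*(-356)) - 125/((-17)²)) + 408 = (2352/(594 + 356) - 125/289) + 408 = (2352/950 - 125*1/289) + 408 = (2352*(1/950) - 125/289) + 408 = (1176/475 - 125/289) + 408 = 280489/137275 + 408 = 56288689/137275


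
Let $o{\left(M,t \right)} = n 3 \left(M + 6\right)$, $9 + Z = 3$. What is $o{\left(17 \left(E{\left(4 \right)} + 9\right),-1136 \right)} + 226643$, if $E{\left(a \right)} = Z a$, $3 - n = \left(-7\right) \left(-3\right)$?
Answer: $240089$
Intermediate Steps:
$Z = -6$ ($Z = -9 + 3 = -6$)
$n = -18$ ($n = 3 - \left(-7\right) \left(-3\right) = 3 - 21 = -18$)
$E{\left(a \right)} = - 6 a$
$o{\left(M,t \right)} = -324 - 54 M$ ($o{\left(M,t \right)} = - 18 \cdot 3 \left(M + 6\right) = - 18 \cdot 3 \left(6 + M\right) = - 18 \left(18 + 3 M\right) = -324 - 54 M$)
$o{\left(17 \left(E{\left(4 \right)} + 9\right),-1136 \right)} + 226643 = \left(-324 - 54 \cdot 17 \left(\left(-6\right) 4 + 9\right)\right) + 226643 = \left(-324 - 54 \cdot 17 \left(-24 + 9\right)\right) + 226643 = \left(-324 - 54 \cdot 17 \left(-15\right)\right) + 226643 = \left(-324 - -13770\right) + 226643 = \left(-324 + 13770\right) + 226643 = 13446 + 226643 = 240089$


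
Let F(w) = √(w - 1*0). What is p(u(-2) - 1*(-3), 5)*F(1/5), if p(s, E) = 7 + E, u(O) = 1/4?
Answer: 12*√5/5 ≈ 5.3666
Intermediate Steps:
u(O) = ¼ (u(O) = 1*(¼) = ¼)
F(w) = √w (F(w) = √(w + 0) = √w)
p(u(-2) - 1*(-3), 5)*F(1/5) = (7 + 5)*√(1/5) = 12*√(⅕) = 12*(√5/5) = 12*√5/5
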